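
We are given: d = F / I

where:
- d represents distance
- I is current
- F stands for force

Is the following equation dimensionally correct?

No

d (distance) has dimensions [L].
I (current) has dimensions [I].
F (force) has dimensions [L M T^-2].

Left side: [L]
Right side: [I^-1 L M T^-2]

The two sides have different dimensions, so the equation is NOT dimensionally consistent.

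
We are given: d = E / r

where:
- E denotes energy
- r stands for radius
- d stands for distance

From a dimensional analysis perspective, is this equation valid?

No

E (energy) has dimensions [L^2 M T^-2].
r (radius) has dimensions [L].
d (distance) has dimensions [L].

Left side: [L]
Right side: [L M T^-2]

The two sides have different dimensions, so the equation is NOT dimensionally consistent.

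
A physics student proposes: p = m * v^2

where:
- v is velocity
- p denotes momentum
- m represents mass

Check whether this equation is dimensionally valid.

No

v (velocity) has dimensions [L T^-1].
p (momentum) has dimensions [L M T^-1].
m (mass) has dimensions [M].

Left side: [L M T^-1]
Right side: [L^2 M T^-2]

The two sides have different dimensions, so the equation is NOT dimensionally consistent.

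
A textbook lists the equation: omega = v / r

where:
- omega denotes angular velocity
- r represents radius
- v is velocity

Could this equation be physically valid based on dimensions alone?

Yes

omega (angular velocity) has dimensions [T^-1].
r (radius) has dimensions [L].
v (velocity) has dimensions [L T^-1].

Left side: [T^-1]
Right side: [T^-1]

Both sides have the same dimensions, so the equation is dimensionally consistent.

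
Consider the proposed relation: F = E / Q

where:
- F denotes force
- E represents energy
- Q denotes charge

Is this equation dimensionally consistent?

No

F (force) has dimensions [L M T^-2].
E (energy) has dimensions [L^2 M T^-2].
Q (charge) has dimensions [I T].

Left side: [L M T^-2]
Right side: [I^-1 L^2 M T^-3]

The two sides have different dimensions, so the equation is NOT dimensionally consistent.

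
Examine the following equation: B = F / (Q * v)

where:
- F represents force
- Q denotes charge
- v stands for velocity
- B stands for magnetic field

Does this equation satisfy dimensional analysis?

Yes

F (force) has dimensions [L M T^-2].
Q (charge) has dimensions [I T].
v (velocity) has dimensions [L T^-1].
B (magnetic field) has dimensions [I^-1 M T^-2].

Left side: [I^-1 M T^-2]
Right side: [I^-1 M T^-2]

Both sides have the same dimensions, so the equation is dimensionally consistent.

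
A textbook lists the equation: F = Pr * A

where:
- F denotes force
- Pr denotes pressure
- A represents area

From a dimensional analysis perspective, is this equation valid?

Yes

F (force) has dimensions [L M T^-2].
Pr (pressure) has dimensions [L^-1 M T^-2].
A (area) has dimensions [L^2].

Left side: [L M T^-2]
Right side: [L M T^-2]

Both sides have the same dimensions, so the equation is dimensionally consistent.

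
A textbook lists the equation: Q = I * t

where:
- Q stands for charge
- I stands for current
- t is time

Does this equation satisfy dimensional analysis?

Yes

Q (charge) has dimensions [I T].
I (current) has dimensions [I].
t (time) has dimensions [T].

Left side: [I T]
Right side: [I T]

Both sides have the same dimensions, so the equation is dimensionally consistent.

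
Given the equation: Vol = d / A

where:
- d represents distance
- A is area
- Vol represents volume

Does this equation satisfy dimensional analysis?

No

d (distance) has dimensions [L].
A (area) has dimensions [L^2].
Vol (volume) has dimensions [L^3].

Left side: [L^3]
Right side: [L^-1]

The two sides have different dimensions, so the equation is NOT dimensionally consistent.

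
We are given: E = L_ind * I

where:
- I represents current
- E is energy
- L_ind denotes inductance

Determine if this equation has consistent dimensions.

No

I (current) has dimensions [I].
E (energy) has dimensions [L^2 M T^-2].
L_ind (inductance) has dimensions [I^-2 L^2 M T^-2].

Left side: [L^2 M T^-2]
Right side: [I^-1 L^2 M T^-2]

The two sides have different dimensions, so the equation is NOT dimensionally consistent.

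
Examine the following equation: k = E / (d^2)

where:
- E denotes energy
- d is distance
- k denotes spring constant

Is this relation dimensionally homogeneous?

Yes

E (energy) has dimensions [L^2 M T^-2].
d (distance) has dimensions [L].
k (spring constant) has dimensions [M T^-2].

Left side: [M T^-2]
Right side: [M T^-2]

Both sides have the same dimensions, so the equation is dimensionally consistent.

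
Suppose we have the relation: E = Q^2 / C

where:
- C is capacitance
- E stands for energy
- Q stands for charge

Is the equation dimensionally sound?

Yes

C (capacitance) has dimensions [I^2 L^-2 M^-1 T^4].
E (energy) has dimensions [L^2 M T^-2].
Q (charge) has dimensions [I T].

Left side: [L^2 M T^-2]
Right side: [L^2 M T^-2]

Both sides have the same dimensions, so the equation is dimensionally consistent.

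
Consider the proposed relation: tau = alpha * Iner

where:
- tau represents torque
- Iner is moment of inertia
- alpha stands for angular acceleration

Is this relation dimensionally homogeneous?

Yes

tau (torque) has dimensions [L^2 M T^-2].
Iner (moment of inertia) has dimensions [L^2 M].
alpha (angular acceleration) has dimensions [T^-2].

Left side: [L^2 M T^-2]
Right side: [L^2 M T^-2]

Both sides have the same dimensions, so the equation is dimensionally consistent.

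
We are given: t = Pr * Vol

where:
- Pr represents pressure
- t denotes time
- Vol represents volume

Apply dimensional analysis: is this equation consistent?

No

Pr (pressure) has dimensions [L^-1 M T^-2].
t (time) has dimensions [T].
Vol (volume) has dimensions [L^3].

Left side: [T]
Right side: [L^2 M T^-2]

The two sides have different dimensions, so the equation is NOT dimensionally consistent.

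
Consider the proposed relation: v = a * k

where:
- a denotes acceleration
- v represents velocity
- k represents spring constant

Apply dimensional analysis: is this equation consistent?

No

a (acceleration) has dimensions [L T^-2].
v (velocity) has dimensions [L T^-1].
k (spring constant) has dimensions [M T^-2].

Left side: [L T^-1]
Right side: [L M T^-4]

The two sides have different dimensions, so the equation is NOT dimensionally consistent.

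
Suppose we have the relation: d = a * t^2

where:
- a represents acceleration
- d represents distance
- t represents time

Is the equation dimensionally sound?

Yes

a (acceleration) has dimensions [L T^-2].
d (distance) has dimensions [L].
t (time) has dimensions [T].

Left side: [L]
Right side: [L]

Both sides have the same dimensions, so the equation is dimensionally consistent.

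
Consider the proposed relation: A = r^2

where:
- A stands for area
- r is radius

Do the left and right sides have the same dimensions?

Yes

A (area) has dimensions [L^2].
r (radius) has dimensions [L].

Left side: [L^2]
Right side: [L^2]

Both sides have the same dimensions, so the equation is dimensionally consistent.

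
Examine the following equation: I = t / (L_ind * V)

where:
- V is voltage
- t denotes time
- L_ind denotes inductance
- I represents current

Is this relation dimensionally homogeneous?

No

V (voltage) has dimensions [I^-1 L^2 M T^-3].
t (time) has dimensions [T].
L_ind (inductance) has dimensions [I^-2 L^2 M T^-2].
I (current) has dimensions [I].

Left side: [I]
Right side: [I^3 L^-4 M^-2 T^6]

The two sides have different dimensions, so the equation is NOT dimensionally consistent.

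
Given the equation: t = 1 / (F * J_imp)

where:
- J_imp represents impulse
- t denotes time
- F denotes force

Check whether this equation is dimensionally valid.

No

J_imp (impulse) has dimensions [L M T^-1].
t (time) has dimensions [T].
F (force) has dimensions [L M T^-2].

Left side: [T]
Right side: [L^-2 M^-2 T^3]

The two sides have different dimensions, so the equation is NOT dimensionally consistent.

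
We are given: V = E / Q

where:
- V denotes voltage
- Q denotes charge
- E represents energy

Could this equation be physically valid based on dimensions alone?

Yes

V (voltage) has dimensions [I^-1 L^2 M T^-3].
Q (charge) has dimensions [I T].
E (energy) has dimensions [L^2 M T^-2].

Left side: [I^-1 L^2 M T^-3]
Right side: [I^-1 L^2 M T^-3]

Both sides have the same dimensions, so the equation is dimensionally consistent.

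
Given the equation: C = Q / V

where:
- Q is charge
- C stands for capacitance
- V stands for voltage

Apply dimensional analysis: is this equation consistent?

Yes

Q (charge) has dimensions [I T].
C (capacitance) has dimensions [I^2 L^-2 M^-1 T^4].
V (voltage) has dimensions [I^-1 L^2 M T^-3].

Left side: [I^2 L^-2 M^-1 T^4]
Right side: [I^2 L^-2 M^-1 T^4]

Both sides have the same dimensions, so the equation is dimensionally consistent.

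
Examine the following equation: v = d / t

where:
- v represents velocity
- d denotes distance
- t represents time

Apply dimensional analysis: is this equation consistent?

Yes

v (velocity) has dimensions [L T^-1].
d (distance) has dimensions [L].
t (time) has dimensions [T].

Left side: [L T^-1]
Right side: [L T^-1]

Both sides have the same dimensions, so the equation is dimensionally consistent.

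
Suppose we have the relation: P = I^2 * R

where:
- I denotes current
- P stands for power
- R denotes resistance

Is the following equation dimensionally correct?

Yes

I (current) has dimensions [I].
P (power) has dimensions [L^2 M T^-3].
R (resistance) has dimensions [I^-2 L^2 M T^-3].

Left side: [L^2 M T^-3]
Right side: [L^2 M T^-3]

Both sides have the same dimensions, so the equation is dimensionally consistent.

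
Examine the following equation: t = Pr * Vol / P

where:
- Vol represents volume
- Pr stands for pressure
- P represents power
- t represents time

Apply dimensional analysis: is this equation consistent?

Yes

Vol (volume) has dimensions [L^3].
Pr (pressure) has dimensions [L^-1 M T^-2].
P (power) has dimensions [L^2 M T^-3].
t (time) has dimensions [T].

Left side: [T]
Right side: [T]

Both sides have the same dimensions, so the equation is dimensionally consistent.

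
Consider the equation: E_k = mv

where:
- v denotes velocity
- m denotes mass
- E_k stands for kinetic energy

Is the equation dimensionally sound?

No

v (velocity) has dimensions [L T^-1].
m (mass) has dimensions [M].
E_k (kinetic energy) has dimensions [L^2 M T^-2].

Left side: [L^2 M T^-2]
Right side: [L M T^-1]

The two sides have different dimensions, so the equation is NOT dimensionally consistent.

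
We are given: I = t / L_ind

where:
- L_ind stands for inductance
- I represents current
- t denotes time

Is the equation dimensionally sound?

No

L_ind (inductance) has dimensions [I^-2 L^2 M T^-2].
I (current) has dimensions [I].
t (time) has dimensions [T].

Left side: [I]
Right side: [I^2 L^-2 M^-1 T^3]

The two sides have different dimensions, so the equation is NOT dimensionally consistent.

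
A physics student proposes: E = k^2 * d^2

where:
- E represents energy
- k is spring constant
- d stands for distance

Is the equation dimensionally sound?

No

E (energy) has dimensions [L^2 M T^-2].
k (spring constant) has dimensions [M T^-2].
d (distance) has dimensions [L].

Left side: [L^2 M T^-2]
Right side: [L^2 M^2 T^-4]

The two sides have different dimensions, so the equation is NOT dimensionally consistent.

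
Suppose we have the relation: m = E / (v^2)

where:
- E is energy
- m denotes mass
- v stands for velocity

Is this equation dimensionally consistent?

Yes

E (energy) has dimensions [L^2 M T^-2].
m (mass) has dimensions [M].
v (velocity) has dimensions [L T^-1].

Left side: [M]
Right side: [M]

Both sides have the same dimensions, so the equation is dimensionally consistent.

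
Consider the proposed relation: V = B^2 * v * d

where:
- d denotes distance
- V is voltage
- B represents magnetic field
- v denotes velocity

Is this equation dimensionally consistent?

No

d (distance) has dimensions [L].
V (voltage) has dimensions [I^-1 L^2 M T^-3].
B (magnetic field) has dimensions [I^-1 M T^-2].
v (velocity) has dimensions [L T^-1].

Left side: [I^-1 L^2 M T^-3]
Right side: [I^-2 L^2 M^2 T^-5]

The two sides have different dimensions, so the equation is NOT dimensionally consistent.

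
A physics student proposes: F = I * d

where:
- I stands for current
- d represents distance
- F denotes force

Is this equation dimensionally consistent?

No

I (current) has dimensions [I].
d (distance) has dimensions [L].
F (force) has dimensions [L M T^-2].

Left side: [L M T^-2]
Right side: [I L]

The two sides have different dimensions, so the equation is NOT dimensionally consistent.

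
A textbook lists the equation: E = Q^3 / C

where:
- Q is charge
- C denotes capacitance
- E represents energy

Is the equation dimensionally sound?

No

Q (charge) has dimensions [I T].
C (capacitance) has dimensions [I^2 L^-2 M^-1 T^4].
E (energy) has dimensions [L^2 M T^-2].

Left side: [L^2 M T^-2]
Right side: [I L^2 M T^-1]

The two sides have different dimensions, so the equation is NOT dimensionally consistent.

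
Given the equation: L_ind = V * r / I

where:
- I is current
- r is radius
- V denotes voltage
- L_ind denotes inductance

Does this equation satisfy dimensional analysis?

No

I (current) has dimensions [I].
r (radius) has dimensions [L].
V (voltage) has dimensions [I^-1 L^2 M T^-3].
L_ind (inductance) has dimensions [I^-2 L^2 M T^-2].

Left side: [I^-2 L^2 M T^-2]
Right side: [I^-2 L^3 M T^-3]

The two sides have different dimensions, so the equation is NOT dimensionally consistent.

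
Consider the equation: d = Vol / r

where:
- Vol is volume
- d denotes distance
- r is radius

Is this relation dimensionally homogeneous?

No

Vol (volume) has dimensions [L^3].
d (distance) has dimensions [L].
r (radius) has dimensions [L].

Left side: [L]
Right side: [L^2]

The two sides have different dimensions, so the equation is NOT dimensionally consistent.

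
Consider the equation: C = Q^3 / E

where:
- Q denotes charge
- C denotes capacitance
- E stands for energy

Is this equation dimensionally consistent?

No

Q (charge) has dimensions [I T].
C (capacitance) has dimensions [I^2 L^-2 M^-1 T^4].
E (energy) has dimensions [L^2 M T^-2].

Left side: [I^2 L^-2 M^-1 T^4]
Right side: [I^3 L^-2 M^-1 T^5]

The two sides have different dimensions, so the equation is NOT dimensionally consistent.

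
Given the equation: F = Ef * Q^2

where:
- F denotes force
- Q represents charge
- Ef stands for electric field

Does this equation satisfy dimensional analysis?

No

F (force) has dimensions [L M T^-2].
Q (charge) has dimensions [I T].
Ef (electric field) has dimensions [I^-1 L M T^-3].

Left side: [L M T^-2]
Right side: [I L M T^-1]

The two sides have different dimensions, so the equation is NOT dimensionally consistent.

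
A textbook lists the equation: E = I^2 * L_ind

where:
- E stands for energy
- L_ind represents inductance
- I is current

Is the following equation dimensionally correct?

Yes

E (energy) has dimensions [L^2 M T^-2].
L_ind (inductance) has dimensions [I^-2 L^2 M T^-2].
I (current) has dimensions [I].

Left side: [L^2 M T^-2]
Right side: [L^2 M T^-2]

Both sides have the same dimensions, so the equation is dimensionally consistent.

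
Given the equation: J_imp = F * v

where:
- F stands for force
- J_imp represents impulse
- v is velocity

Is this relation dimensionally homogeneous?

No

F (force) has dimensions [L M T^-2].
J_imp (impulse) has dimensions [L M T^-1].
v (velocity) has dimensions [L T^-1].

Left side: [L M T^-1]
Right side: [L^2 M T^-3]

The two sides have different dimensions, so the equation is NOT dimensionally consistent.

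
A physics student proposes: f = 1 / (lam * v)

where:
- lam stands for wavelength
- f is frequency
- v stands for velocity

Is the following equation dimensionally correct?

No

lam (wavelength) has dimensions [L].
f (frequency) has dimensions [T^-1].
v (velocity) has dimensions [L T^-1].

Left side: [T^-1]
Right side: [L^-2 T]

The two sides have different dimensions, so the equation is NOT dimensionally consistent.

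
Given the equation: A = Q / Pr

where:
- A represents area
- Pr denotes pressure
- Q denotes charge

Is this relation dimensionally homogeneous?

No

A (area) has dimensions [L^2].
Pr (pressure) has dimensions [L^-1 M T^-2].
Q (charge) has dimensions [I T].

Left side: [L^2]
Right side: [I L M^-1 T^3]

The two sides have different dimensions, so the equation is NOT dimensionally consistent.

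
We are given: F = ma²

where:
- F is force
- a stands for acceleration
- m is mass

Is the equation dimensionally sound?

No

F (force) has dimensions [L M T^-2].
a (acceleration) has dimensions [L T^-2].
m (mass) has dimensions [M].

Left side: [L M T^-2]
Right side: [L^2 M T^-4]

The two sides have different dimensions, so the equation is NOT dimensionally consistent.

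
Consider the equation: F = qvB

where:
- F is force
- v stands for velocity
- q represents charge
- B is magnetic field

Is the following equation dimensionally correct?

Yes

F (force) has dimensions [L M T^-2].
v (velocity) has dimensions [L T^-1].
q (charge) has dimensions [I T].
B (magnetic field) has dimensions [I^-1 M T^-2].

Left side: [L M T^-2]
Right side: [L M T^-2]

Both sides have the same dimensions, so the equation is dimensionally consistent.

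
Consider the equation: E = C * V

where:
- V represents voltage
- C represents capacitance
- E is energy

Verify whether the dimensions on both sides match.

No

V (voltage) has dimensions [I^-1 L^2 M T^-3].
C (capacitance) has dimensions [I^2 L^-2 M^-1 T^4].
E (energy) has dimensions [L^2 M T^-2].

Left side: [L^2 M T^-2]
Right side: [I T]

The two sides have different dimensions, so the equation is NOT dimensionally consistent.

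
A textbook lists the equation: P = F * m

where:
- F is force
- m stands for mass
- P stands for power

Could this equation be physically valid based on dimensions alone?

No

F (force) has dimensions [L M T^-2].
m (mass) has dimensions [M].
P (power) has dimensions [L^2 M T^-3].

Left side: [L^2 M T^-3]
Right side: [L M^2 T^-2]

The two sides have different dimensions, so the equation is NOT dimensionally consistent.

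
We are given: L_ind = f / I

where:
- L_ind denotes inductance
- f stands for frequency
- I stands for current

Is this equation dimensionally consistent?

No

L_ind (inductance) has dimensions [I^-2 L^2 M T^-2].
f (frequency) has dimensions [T^-1].
I (current) has dimensions [I].

Left side: [I^-2 L^2 M T^-2]
Right side: [I^-1 T^-1]

The two sides have different dimensions, so the equation is NOT dimensionally consistent.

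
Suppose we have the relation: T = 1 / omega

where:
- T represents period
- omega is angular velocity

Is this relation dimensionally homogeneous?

Yes

T (period) has dimensions [T].
omega (angular velocity) has dimensions [T^-1].

Left side: [T]
Right side: [T]

Both sides have the same dimensions, so the equation is dimensionally consistent.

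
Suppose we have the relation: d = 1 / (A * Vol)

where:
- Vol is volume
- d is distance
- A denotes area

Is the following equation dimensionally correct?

No

Vol (volume) has dimensions [L^3].
d (distance) has dimensions [L].
A (area) has dimensions [L^2].

Left side: [L]
Right side: [L^-5]

The two sides have different dimensions, so the equation is NOT dimensionally consistent.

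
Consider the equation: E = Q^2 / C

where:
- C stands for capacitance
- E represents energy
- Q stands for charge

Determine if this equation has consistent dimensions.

Yes

C (capacitance) has dimensions [I^2 L^-2 M^-1 T^4].
E (energy) has dimensions [L^2 M T^-2].
Q (charge) has dimensions [I T].

Left side: [L^2 M T^-2]
Right side: [L^2 M T^-2]

Both sides have the same dimensions, so the equation is dimensionally consistent.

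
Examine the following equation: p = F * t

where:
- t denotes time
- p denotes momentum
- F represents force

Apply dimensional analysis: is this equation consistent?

Yes

t (time) has dimensions [T].
p (momentum) has dimensions [L M T^-1].
F (force) has dimensions [L M T^-2].

Left side: [L M T^-1]
Right side: [L M T^-1]

Both sides have the same dimensions, so the equation is dimensionally consistent.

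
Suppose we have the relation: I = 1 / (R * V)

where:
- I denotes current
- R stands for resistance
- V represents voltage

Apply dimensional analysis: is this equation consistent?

No

I (current) has dimensions [I].
R (resistance) has dimensions [I^-2 L^2 M T^-3].
V (voltage) has dimensions [I^-1 L^2 M T^-3].

Left side: [I]
Right side: [I^3 L^-4 M^-2 T^6]

The two sides have different dimensions, so the equation is NOT dimensionally consistent.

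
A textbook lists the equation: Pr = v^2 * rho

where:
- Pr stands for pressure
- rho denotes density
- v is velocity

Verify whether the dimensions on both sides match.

Yes

Pr (pressure) has dimensions [L^-1 M T^-2].
rho (density) has dimensions [L^-3 M].
v (velocity) has dimensions [L T^-1].

Left side: [L^-1 M T^-2]
Right side: [L^-1 M T^-2]

Both sides have the same dimensions, so the equation is dimensionally consistent.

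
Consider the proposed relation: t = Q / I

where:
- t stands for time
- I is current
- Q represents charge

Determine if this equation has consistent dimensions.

Yes

t (time) has dimensions [T].
I (current) has dimensions [I].
Q (charge) has dimensions [I T].

Left side: [T]
Right side: [T]

Both sides have the same dimensions, so the equation is dimensionally consistent.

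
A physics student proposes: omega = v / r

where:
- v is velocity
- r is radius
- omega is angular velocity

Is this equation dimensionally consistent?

Yes

v (velocity) has dimensions [L T^-1].
r (radius) has dimensions [L].
omega (angular velocity) has dimensions [T^-1].

Left side: [T^-1]
Right side: [T^-1]

Both sides have the same dimensions, so the equation is dimensionally consistent.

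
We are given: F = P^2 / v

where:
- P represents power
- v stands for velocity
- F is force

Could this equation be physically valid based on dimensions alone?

No

P (power) has dimensions [L^2 M T^-3].
v (velocity) has dimensions [L T^-1].
F (force) has dimensions [L M T^-2].

Left side: [L M T^-2]
Right side: [L^3 M^2 T^-5]

The two sides have different dimensions, so the equation is NOT dimensionally consistent.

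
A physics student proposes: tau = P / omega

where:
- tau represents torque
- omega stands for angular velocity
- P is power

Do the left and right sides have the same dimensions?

Yes

tau (torque) has dimensions [L^2 M T^-2].
omega (angular velocity) has dimensions [T^-1].
P (power) has dimensions [L^2 M T^-3].

Left side: [L^2 M T^-2]
Right side: [L^2 M T^-2]

Both sides have the same dimensions, so the equation is dimensionally consistent.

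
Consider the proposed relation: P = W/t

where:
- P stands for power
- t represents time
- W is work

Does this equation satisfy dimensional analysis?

Yes

P (power) has dimensions [L^2 M T^-3].
t (time) has dimensions [T].
W (work) has dimensions [L^2 M T^-2].

Left side: [L^2 M T^-3]
Right side: [L^2 M T^-3]

Both sides have the same dimensions, so the equation is dimensionally consistent.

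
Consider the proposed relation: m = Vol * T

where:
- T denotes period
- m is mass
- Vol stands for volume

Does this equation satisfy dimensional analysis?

No

T (period) has dimensions [T].
m (mass) has dimensions [M].
Vol (volume) has dimensions [L^3].

Left side: [M]
Right side: [L^3 T]

The two sides have different dimensions, so the equation is NOT dimensionally consistent.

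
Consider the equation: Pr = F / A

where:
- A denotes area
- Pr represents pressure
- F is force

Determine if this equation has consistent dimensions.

Yes

A (area) has dimensions [L^2].
Pr (pressure) has dimensions [L^-1 M T^-2].
F (force) has dimensions [L M T^-2].

Left side: [L^-1 M T^-2]
Right side: [L^-1 M T^-2]

Both sides have the same dimensions, so the equation is dimensionally consistent.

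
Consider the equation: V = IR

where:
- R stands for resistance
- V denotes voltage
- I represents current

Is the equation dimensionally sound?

Yes

R (resistance) has dimensions [I^-2 L^2 M T^-3].
V (voltage) has dimensions [I^-1 L^2 M T^-3].
I (current) has dimensions [I].

Left side: [I^-1 L^2 M T^-3]
Right side: [I^-1 L^2 M T^-3]

Both sides have the same dimensions, so the equation is dimensionally consistent.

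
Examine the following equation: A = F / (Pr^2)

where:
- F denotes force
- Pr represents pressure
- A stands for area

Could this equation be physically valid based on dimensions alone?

No

F (force) has dimensions [L M T^-2].
Pr (pressure) has dimensions [L^-1 M T^-2].
A (area) has dimensions [L^2].

Left side: [L^2]
Right side: [L^3 M^-1 T^2]

The two sides have different dimensions, so the equation is NOT dimensionally consistent.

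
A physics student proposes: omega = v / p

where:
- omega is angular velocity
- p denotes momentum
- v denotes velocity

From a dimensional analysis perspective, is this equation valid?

No

omega (angular velocity) has dimensions [T^-1].
p (momentum) has dimensions [L M T^-1].
v (velocity) has dimensions [L T^-1].

Left side: [T^-1]
Right side: [M^-1]

The two sides have different dimensions, so the equation is NOT dimensionally consistent.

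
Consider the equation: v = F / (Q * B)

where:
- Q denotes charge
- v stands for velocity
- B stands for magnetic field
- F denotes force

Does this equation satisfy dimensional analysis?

Yes

Q (charge) has dimensions [I T].
v (velocity) has dimensions [L T^-1].
B (magnetic field) has dimensions [I^-1 M T^-2].
F (force) has dimensions [L M T^-2].

Left side: [L T^-1]
Right side: [L T^-1]

Both sides have the same dimensions, so the equation is dimensionally consistent.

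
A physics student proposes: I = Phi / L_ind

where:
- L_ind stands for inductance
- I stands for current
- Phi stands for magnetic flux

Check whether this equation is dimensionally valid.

Yes

L_ind (inductance) has dimensions [I^-2 L^2 M T^-2].
I (current) has dimensions [I].
Phi (magnetic flux) has dimensions [I^-1 L^2 M T^-2].

Left side: [I]
Right side: [I]

Both sides have the same dimensions, so the equation is dimensionally consistent.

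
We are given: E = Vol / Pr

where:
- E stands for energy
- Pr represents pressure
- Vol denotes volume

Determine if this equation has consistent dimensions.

No

E (energy) has dimensions [L^2 M T^-2].
Pr (pressure) has dimensions [L^-1 M T^-2].
Vol (volume) has dimensions [L^3].

Left side: [L^2 M T^-2]
Right side: [L^4 M^-1 T^2]

The two sides have different dimensions, so the equation is NOT dimensionally consistent.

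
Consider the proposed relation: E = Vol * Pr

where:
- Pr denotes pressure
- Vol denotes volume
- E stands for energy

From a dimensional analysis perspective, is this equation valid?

Yes

Pr (pressure) has dimensions [L^-1 M T^-2].
Vol (volume) has dimensions [L^3].
E (energy) has dimensions [L^2 M T^-2].

Left side: [L^2 M T^-2]
Right side: [L^2 M T^-2]

Both sides have the same dimensions, so the equation is dimensionally consistent.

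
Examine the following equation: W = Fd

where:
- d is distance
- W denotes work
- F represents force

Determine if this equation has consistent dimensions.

Yes

d (distance) has dimensions [L].
W (work) has dimensions [L^2 M T^-2].
F (force) has dimensions [L M T^-2].

Left side: [L^2 M T^-2]
Right side: [L^2 M T^-2]

Both sides have the same dimensions, so the equation is dimensionally consistent.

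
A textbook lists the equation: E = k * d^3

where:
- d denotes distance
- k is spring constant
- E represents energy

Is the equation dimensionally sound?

No

d (distance) has dimensions [L].
k (spring constant) has dimensions [M T^-2].
E (energy) has dimensions [L^2 M T^-2].

Left side: [L^2 M T^-2]
Right side: [L^3 M T^-2]

The two sides have different dimensions, so the equation is NOT dimensionally consistent.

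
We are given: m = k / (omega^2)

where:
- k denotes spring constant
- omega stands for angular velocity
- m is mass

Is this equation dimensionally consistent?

Yes

k (spring constant) has dimensions [M T^-2].
omega (angular velocity) has dimensions [T^-1].
m (mass) has dimensions [M].

Left side: [M]
Right side: [M]

Both sides have the same dimensions, so the equation is dimensionally consistent.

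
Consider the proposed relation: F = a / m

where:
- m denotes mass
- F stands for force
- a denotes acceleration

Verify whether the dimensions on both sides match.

No

m (mass) has dimensions [M].
F (force) has dimensions [L M T^-2].
a (acceleration) has dimensions [L T^-2].

Left side: [L M T^-2]
Right side: [L M^-1 T^-2]

The two sides have different dimensions, so the equation is NOT dimensionally consistent.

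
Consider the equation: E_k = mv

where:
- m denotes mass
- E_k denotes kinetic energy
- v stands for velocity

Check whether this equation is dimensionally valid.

No

m (mass) has dimensions [M].
E_k (kinetic energy) has dimensions [L^2 M T^-2].
v (velocity) has dimensions [L T^-1].

Left side: [L^2 M T^-2]
Right side: [L M T^-1]

The two sides have different dimensions, so the equation is NOT dimensionally consistent.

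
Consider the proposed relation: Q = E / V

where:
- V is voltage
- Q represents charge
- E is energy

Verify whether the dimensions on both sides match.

Yes

V (voltage) has dimensions [I^-1 L^2 M T^-3].
Q (charge) has dimensions [I T].
E (energy) has dimensions [L^2 M T^-2].

Left side: [I T]
Right side: [I T]

Both sides have the same dimensions, so the equation is dimensionally consistent.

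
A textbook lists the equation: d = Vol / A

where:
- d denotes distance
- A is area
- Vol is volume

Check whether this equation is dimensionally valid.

Yes

d (distance) has dimensions [L].
A (area) has dimensions [L^2].
Vol (volume) has dimensions [L^3].

Left side: [L]
Right side: [L]

Both sides have the same dimensions, so the equation is dimensionally consistent.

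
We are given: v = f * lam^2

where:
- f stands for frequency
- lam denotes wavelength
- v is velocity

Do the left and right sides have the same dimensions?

No

f (frequency) has dimensions [T^-1].
lam (wavelength) has dimensions [L].
v (velocity) has dimensions [L T^-1].

Left side: [L T^-1]
Right side: [L^2 T^-1]

The two sides have different dimensions, so the equation is NOT dimensionally consistent.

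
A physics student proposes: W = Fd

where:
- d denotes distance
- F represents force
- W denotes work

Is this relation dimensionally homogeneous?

Yes

d (distance) has dimensions [L].
F (force) has dimensions [L M T^-2].
W (work) has dimensions [L^2 M T^-2].

Left side: [L^2 M T^-2]
Right side: [L^2 M T^-2]

Both sides have the same dimensions, so the equation is dimensionally consistent.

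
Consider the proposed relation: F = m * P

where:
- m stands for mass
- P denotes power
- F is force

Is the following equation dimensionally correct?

No

m (mass) has dimensions [M].
P (power) has dimensions [L^2 M T^-3].
F (force) has dimensions [L M T^-2].

Left side: [L M T^-2]
Right side: [L^2 M^2 T^-3]

The two sides have different dimensions, so the equation is NOT dimensionally consistent.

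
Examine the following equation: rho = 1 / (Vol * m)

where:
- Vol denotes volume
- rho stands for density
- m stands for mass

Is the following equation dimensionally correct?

No

Vol (volume) has dimensions [L^3].
rho (density) has dimensions [L^-3 M].
m (mass) has dimensions [M].

Left side: [L^-3 M]
Right side: [L^-3 M^-1]

The two sides have different dimensions, so the equation is NOT dimensionally consistent.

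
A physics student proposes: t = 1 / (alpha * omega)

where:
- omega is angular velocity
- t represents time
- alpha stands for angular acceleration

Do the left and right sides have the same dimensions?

No

omega (angular velocity) has dimensions [T^-1].
t (time) has dimensions [T].
alpha (angular acceleration) has dimensions [T^-2].

Left side: [T]
Right side: [T^3]

The two sides have different dimensions, so the equation is NOT dimensionally consistent.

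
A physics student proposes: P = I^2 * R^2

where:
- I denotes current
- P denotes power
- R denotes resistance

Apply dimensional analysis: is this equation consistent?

No

I (current) has dimensions [I].
P (power) has dimensions [L^2 M T^-3].
R (resistance) has dimensions [I^-2 L^2 M T^-3].

Left side: [L^2 M T^-3]
Right side: [I^-2 L^4 M^2 T^-6]

The two sides have different dimensions, so the equation is NOT dimensionally consistent.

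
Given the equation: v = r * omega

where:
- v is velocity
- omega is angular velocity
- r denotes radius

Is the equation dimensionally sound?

Yes

v (velocity) has dimensions [L T^-1].
omega (angular velocity) has dimensions [T^-1].
r (radius) has dimensions [L].

Left side: [L T^-1]
Right side: [L T^-1]

Both sides have the same dimensions, so the equation is dimensionally consistent.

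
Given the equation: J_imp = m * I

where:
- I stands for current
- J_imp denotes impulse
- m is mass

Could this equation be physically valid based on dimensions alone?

No

I (current) has dimensions [I].
J_imp (impulse) has dimensions [L M T^-1].
m (mass) has dimensions [M].

Left side: [L M T^-1]
Right side: [I M]

The two sides have different dimensions, so the equation is NOT dimensionally consistent.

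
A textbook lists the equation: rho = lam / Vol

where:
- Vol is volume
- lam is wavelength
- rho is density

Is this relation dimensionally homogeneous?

No

Vol (volume) has dimensions [L^3].
lam (wavelength) has dimensions [L].
rho (density) has dimensions [L^-3 M].

Left side: [L^-3 M]
Right side: [L^-2]

The two sides have different dimensions, so the equation is NOT dimensionally consistent.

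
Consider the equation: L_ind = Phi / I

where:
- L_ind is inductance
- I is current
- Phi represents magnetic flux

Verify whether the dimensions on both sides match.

Yes

L_ind (inductance) has dimensions [I^-2 L^2 M T^-2].
I (current) has dimensions [I].
Phi (magnetic flux) has dimensions [I^-1 L^2 M T^-2].

Left side: [I^-2 L^2 M T^-2]
Right side: [I^-2 L^2 M T^-2]

Both sides have the same dimensions, so the equation is dimensionally consistent.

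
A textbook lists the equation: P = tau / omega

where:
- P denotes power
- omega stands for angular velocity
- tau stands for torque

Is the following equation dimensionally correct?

No

P (power) has dimensions [L^2 M T^-3].
omega (angular velocity) has dimensions [T^-1].
tau (torque) has dimensions [L^2 M T^-2].

Left side: [L^2 M T^-3]
Right side: [L^2 M T^-1]

The two sides have different dimensions, so the equation is NOT dimensionally consistent.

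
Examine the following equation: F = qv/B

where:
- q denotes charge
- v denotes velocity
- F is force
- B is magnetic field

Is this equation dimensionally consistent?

No

q (charge) has dimensions [I T].
v (velocity) has dimensions [L T^-1].
F (force) has dimensions [L M T^-2].
B (magnetic field) has dimensions [I^-1 M T^-2].

Left side: [L M T^-2]
Right side: [I^2 L M^-1 T^2]

The two sides have different dimensions, so the equation is NOT dimensionally consistent.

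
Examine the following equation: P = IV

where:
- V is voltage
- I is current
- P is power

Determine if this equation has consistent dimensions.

Yes

V (voltage) has dimensions [I^-1 L^2 M T^-3].
I (current) has dimensions [I].
P (power) has dimensions [L^2 M T^-3].

Left side: [L^2 M T^-3]
Right side: [L^2 M T^-3]

Both sides have the same dimensions, so the equation is dimensionally consistent.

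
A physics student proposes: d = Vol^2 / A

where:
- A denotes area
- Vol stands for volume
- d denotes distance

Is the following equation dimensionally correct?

No

A (area) has dimensions [L^2].
Vol (volume) has dimensions [L^3].
d (distance) has dimensions [L].

Left side: [L]
Right side: [L^4]

The two sides have different dimensions, so the equation is NOT dimensionally consistent.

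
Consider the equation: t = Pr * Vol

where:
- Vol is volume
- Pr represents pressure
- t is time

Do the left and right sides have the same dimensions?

No

Vol (volume) has dimensions [L^3].
Pr (pressure) has dimensions [L^-1 M T^-2].
t (time) has dimensions [T].

Left side: [T]
Right side: [L^2 M T^-2]

The two sides have different dimensions, so the equation is NOT dimensionally consistent.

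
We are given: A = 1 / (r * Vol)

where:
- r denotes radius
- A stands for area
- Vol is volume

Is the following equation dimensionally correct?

No

r (radius) has dimensions [L].
A (area) has dimensions [L^2].
Vol (volume) has dimensions [L^3].

Left side: [L^2]
Right side: [L^-4]

The two sides have different dimensions, so the equation is NOT dimensionally consistent.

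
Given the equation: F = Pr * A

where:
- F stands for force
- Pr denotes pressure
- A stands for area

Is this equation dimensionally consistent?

Yes

F (force) has dimensions [L M T^-2].
Pr (pressure) has dimensions [L^-1 M T^-2].
A (area) has dimensions [L^2].

Left side: [L M T^-2]
Right side: [L M T^-2]

Both sides have the same dimensions, so the equation is dimensionally consistent.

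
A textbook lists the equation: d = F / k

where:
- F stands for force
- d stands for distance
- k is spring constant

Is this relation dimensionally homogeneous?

Yes

F (force) has dimensions [L M T^-2].
d (distance) has dimensions [L].
k (spring constant) has dimensions [M T^-2].

Left side: [L]
Right side: [L]

Both sides have the same dimensions, so the equation is dimensionally consistent.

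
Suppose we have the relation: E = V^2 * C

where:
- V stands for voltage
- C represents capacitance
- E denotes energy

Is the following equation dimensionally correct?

Yes

V (voltage) has dimensions [I^-1 L^2 M T^-3].
C (capacitance) has dimensions [I^2 L^-2 M^-1 T^4].
E (energy) has dimensions [L^2 M T^-2].

Left side: [L^2 M T^-2]
Right side: [L^2 M T^-2]

Both sides have the same dimensions, so the equation is dimensionally consistent.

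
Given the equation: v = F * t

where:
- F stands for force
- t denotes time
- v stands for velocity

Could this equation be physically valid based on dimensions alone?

No

F (force) has dimensions [L M T^-2].
t (time) has dimensions [T].
v (velocity) has dimensions [L T^-1].

Left side: [L T^-1]
Right side: [L M T^-1]

The two sides have different dimensions, so the equation is NOT dimensionally consistent.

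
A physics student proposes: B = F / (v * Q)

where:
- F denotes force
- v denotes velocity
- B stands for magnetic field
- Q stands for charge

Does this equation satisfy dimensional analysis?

Yes

F (force) has dimensions [L M T^-2].
v (velocity) has dimensions [L T^-1].
B (magnetic field) has dimensions [I^-1 M T^-2].
Q (charge) has dimensions [I T].

Left side: [I^-1 M T^-2]
Right side: [I^-1 M T^-2]

Both sides have the same dimensions, so the equation is dimensionally consistent.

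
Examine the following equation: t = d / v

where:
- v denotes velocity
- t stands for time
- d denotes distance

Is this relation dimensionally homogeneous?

Yes

v (velocity) has dimensions [L T^-1].
t (time) has dimensions [T].
d (distance) has dimensions [L].

Left side: [T]
Right side: [T]

Both sides have the same dimensions, so the equation is dimensionally consistent.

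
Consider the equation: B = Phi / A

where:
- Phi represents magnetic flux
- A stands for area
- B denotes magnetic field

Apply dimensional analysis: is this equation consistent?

Yes

Phi (magnetic flux) has dimensions [I^-1 L^2 M T^-2].
A (area) has dimensions [L^2].
B (magnetic field) has dimensions [I^-1 M T^-2].

Left side: [I^-1 M T^-2]
Right side: [I^-1 M T^-2]

Both sides have the same dimensions, so the equation is dimensionally consistent.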